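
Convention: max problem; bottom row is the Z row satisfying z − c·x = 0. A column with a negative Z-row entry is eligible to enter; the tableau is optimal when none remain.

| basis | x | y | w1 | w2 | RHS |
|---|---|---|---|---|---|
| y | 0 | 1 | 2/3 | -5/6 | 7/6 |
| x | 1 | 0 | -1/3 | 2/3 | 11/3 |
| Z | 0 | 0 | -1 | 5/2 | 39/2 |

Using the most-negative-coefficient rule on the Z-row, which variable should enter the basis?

Negative Z-row entries: w1: -1.
The most negative is -1 in column w1, so w1 enters.

w1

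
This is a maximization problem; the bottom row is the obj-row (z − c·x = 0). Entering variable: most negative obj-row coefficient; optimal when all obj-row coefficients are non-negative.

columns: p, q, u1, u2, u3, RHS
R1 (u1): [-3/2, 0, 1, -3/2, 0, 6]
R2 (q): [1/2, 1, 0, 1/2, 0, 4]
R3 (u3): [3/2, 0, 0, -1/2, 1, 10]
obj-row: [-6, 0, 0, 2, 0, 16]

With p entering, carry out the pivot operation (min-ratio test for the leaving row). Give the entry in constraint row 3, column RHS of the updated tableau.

Ratio test on column p — row 1: entry -3/2 ≤ 0; row 2: 4/(1/2) = 8; row 3: 10/(3/2) = 20/3. Minimum is 20/3 at row 3 (u3 leaves); pivot element 3/2.
Divide row 3 by 3/2; eliminate column p from the other rows.
In the new row 3, the RHS entry is the old entry divided by the pivot: 10/(3/2) = 20/3.

20/3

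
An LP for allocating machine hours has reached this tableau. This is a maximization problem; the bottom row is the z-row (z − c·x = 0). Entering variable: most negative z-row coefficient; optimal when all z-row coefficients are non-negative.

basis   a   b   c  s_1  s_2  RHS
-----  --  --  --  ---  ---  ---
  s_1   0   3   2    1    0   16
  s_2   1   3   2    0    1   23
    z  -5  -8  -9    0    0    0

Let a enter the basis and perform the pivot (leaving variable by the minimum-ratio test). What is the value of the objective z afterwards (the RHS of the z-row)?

115

Ratio test on column a — row 1: entry 0 ≤ 0; row 2: 23/1 = 23. Minimum is 23 at row 2 (s_2 leaves); pivot element 1.
Pivot on row 2; the z-row RHS becomes 0 − (-5)·23 = 115.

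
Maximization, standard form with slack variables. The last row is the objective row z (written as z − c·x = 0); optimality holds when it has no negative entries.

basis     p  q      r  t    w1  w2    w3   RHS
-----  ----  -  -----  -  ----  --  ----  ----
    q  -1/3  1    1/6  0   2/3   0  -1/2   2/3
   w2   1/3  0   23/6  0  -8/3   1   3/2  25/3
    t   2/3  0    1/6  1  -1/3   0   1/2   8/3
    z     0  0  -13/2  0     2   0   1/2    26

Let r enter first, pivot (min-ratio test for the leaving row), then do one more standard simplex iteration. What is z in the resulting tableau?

Ratio test on column r — row 1: (2/3)/(1/6) = 4; row 2: (25/3)/(23/6) = 50/23; row 3: (8/3)/(1/6) = 16. Minimum is 50/23 at row 2 (w2 leaves); pivot element 23/6.
Pivot on row 2; the z-row RHS becomes 26 − (-13/2)·(50/23) = 923/23.
Next entering variable (most negative z-row entry -58/23): w1.
Ratio test on column w1 — row 1: (7/23)/(18/23) = 7/18; row 2: entry -16/23 ≤ 0; row 3: entry -5/23 ≤ 0. Minimum is 7/18 at row 1 (q leaves); pivot element 18/23.
After the second pivot the z-row RHS is 923/23 − (-58/23)·(7/18) = 370/9.

370/9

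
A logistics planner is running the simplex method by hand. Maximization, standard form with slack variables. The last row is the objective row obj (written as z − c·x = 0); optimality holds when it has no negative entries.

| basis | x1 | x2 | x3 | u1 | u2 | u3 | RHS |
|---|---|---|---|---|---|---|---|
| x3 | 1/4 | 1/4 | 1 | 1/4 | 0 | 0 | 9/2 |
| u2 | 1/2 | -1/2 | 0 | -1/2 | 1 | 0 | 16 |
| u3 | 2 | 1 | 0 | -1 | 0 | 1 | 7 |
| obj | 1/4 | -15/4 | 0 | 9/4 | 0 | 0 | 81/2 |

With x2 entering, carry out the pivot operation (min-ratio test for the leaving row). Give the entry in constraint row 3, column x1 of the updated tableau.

2

Ratio test on column x2 — row 1: (9/2)/(1/4) = 18; row 2: entry -1/2 ≤ 0; row 3: 7/1 = 7. Minimum is 7 at row 3 (u3 leaves); pivot element 1.
Divide row 3 by 1; eliminate column x2 from the other rows.
In the new row 3, the x1 entry is the old entry divided by the pivot: 2/1 = 2.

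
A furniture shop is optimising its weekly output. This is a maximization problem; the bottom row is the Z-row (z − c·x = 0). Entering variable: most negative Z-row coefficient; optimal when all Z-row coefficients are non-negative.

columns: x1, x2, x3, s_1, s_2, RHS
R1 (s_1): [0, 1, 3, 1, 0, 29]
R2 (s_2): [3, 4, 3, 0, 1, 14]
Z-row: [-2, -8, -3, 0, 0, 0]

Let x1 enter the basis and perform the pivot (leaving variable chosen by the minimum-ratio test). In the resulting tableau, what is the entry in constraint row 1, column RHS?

29

Ratio test on column x1 — row 1: entry 0 ≤ 0; row 2: 14/3 = 14/3. Minimum is 14/3 at row 2 (s_2 leaves); pivot element 3.
Divide row 2 by 3; eliminate column x1 from the other rows.
Row 1 update in column RHS: 29 − 0·(14/3) = 29.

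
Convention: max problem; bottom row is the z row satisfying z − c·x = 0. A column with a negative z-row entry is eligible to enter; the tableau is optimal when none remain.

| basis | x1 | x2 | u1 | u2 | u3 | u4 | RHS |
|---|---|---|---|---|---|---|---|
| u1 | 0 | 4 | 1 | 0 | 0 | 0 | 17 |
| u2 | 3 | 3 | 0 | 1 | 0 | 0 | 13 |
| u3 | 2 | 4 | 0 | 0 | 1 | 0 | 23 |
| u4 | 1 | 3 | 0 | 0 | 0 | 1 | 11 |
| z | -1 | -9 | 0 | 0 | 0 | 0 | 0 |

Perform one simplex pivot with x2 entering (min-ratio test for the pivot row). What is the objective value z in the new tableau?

33

Ratio test on column x2 — row 1: 17/4 = 17/4; row 2: 13/3 = 13/3; row 3: 23/4 = 23/4; row 4: 11/3 = 11/3. Minimum is 11/3 at row 4 (u4 leaves); pivot element 3.
Pivot on row 4; the z-row RHS becomes 0 − (-9)·(11/3) = 33.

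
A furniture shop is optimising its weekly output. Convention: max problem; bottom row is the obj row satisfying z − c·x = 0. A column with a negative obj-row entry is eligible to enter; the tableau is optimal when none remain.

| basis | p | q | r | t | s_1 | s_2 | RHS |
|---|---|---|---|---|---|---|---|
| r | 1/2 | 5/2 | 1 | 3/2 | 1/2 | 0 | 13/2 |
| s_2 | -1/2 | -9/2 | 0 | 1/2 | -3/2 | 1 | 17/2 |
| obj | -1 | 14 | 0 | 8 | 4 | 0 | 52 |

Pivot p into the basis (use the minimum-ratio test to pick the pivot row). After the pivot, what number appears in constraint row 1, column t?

3

Ratio test on column p — row 1: (13/2)/(1/2) = 13; row 2: entry -1/2 ≤ 0. Minimum is 13 at row 1 (r leaves); pivot element 1/2.
Divide row 1 by 1/2; eliminate column p from the other rows.
In the new row 1, the t entry is the old entry divided by the pivot: (3/2)/(1/2) = 3.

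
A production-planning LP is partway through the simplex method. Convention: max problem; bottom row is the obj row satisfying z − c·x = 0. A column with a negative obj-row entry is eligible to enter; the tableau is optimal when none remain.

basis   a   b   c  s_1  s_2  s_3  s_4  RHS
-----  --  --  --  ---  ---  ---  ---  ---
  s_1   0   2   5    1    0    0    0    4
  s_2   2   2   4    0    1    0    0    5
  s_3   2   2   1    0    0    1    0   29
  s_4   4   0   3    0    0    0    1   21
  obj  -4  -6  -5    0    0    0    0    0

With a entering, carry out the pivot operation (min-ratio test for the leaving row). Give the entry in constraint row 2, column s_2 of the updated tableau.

Ratio test on column a — row 1: entry 0 ≤ 0; row 2: 5/2 = 5/2; row 3: 29/2 = 29/2; row 4: 21/4 = 21/4. Minimum is 5/2 at row 2 (s_2 leaves); pivot element 2.
Divide row 2 by 2; eliminate column a from the other rows.
In the new row 2, the s_2 entry is the old entry divided by the pivot: 1/2 = 1/2.

1/2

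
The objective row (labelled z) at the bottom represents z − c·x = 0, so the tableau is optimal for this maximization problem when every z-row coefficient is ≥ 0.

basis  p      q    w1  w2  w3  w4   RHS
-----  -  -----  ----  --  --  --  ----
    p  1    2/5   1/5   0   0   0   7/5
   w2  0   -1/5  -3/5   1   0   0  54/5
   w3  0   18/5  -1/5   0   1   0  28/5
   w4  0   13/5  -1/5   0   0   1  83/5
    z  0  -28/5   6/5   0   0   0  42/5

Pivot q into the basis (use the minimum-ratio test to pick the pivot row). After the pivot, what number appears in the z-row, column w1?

8/9

Ratio test on column q — row 1: (7/5)/(2/5) = 7/2; row 2: entry -1/5 ≤ 0; row 3: (28/5)/(18/5) = 14/9; row 4: (83/5)/(13/5) = 83/13. Minimum is 14/9 at row 3 (w3 leaves); pivot element 18/5.
Divide row 3 by 18/5; eliminate column q from the other rows.
z-row update in column w1: 6/5 − (-28/5)·(-1/18) = 8/9.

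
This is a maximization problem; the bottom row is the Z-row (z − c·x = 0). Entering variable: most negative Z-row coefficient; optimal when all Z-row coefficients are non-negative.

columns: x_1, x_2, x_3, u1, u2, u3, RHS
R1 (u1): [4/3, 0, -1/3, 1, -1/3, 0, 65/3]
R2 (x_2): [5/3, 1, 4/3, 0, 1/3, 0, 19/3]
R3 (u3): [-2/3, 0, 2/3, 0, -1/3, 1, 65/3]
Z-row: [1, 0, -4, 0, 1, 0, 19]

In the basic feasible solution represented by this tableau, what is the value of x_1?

x_1 is not in the basis, so in the current basic feasible solution x_1 = 0.

0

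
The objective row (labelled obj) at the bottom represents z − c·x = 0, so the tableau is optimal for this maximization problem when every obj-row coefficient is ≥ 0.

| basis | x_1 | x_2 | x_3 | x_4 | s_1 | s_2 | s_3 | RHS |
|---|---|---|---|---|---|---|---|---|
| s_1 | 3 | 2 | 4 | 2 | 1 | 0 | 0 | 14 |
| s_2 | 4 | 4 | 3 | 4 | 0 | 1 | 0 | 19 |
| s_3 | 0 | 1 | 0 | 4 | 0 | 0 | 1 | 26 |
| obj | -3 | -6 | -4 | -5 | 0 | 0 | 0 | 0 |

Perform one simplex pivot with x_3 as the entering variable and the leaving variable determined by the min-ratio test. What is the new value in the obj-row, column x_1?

Ratio test on column x_3 — row 1: 14/4 = 7/2; row 2: 19/3 = 19/3; row 3: entry 0 ≤ 0. Minimum is 7/2 at row 1 (s_1 leaves); pivot element 4.
Divide row 1 by 4; eliminate column x_3 from the other rows.
obj-row update in column x_1: -3 − (-4)·(3/4) = 0.

0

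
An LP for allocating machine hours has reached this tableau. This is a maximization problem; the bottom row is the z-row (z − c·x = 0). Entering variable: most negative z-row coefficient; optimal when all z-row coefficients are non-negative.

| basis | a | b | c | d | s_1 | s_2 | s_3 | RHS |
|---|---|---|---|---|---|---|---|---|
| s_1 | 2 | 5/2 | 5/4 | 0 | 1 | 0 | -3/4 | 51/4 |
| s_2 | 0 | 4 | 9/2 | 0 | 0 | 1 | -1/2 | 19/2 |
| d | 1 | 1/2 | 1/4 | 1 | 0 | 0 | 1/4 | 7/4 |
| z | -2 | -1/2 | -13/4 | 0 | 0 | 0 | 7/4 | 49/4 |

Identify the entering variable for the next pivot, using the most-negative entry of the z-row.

c

Negative z-row entries: a: -2, b: -1/2, c: -13/4.
The most negative is -13/4 in column c, so c enters.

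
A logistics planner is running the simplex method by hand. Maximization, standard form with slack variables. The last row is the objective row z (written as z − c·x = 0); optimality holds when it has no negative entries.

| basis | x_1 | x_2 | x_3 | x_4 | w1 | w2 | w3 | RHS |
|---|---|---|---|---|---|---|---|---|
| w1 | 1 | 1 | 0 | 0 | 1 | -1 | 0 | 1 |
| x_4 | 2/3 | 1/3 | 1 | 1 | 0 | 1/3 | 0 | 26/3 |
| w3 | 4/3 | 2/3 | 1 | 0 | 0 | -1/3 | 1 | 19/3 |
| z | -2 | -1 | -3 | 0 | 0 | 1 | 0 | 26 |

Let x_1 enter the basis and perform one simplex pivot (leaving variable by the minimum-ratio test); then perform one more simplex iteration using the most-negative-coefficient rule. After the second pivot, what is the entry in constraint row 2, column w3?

-1

Ratio test on column x_1 — row 1: 1/1 = 1; row 2: (26/3)/(2/3) = 13; row 3: (19/3)/(4/3) = 19/4. Minimum is 1 at row 1 (w1 leaves); pivot element 1.
Divide row 1 by 1; eliminate column x_1 from the other rows.
Second iteration: most negative z-row entry is -3 in column x_3, so x_3 enters.
Ratio test on column x_3 — row 1: entry 0 ≤ 0; row 2: 8/1 = 8; row 3: 5/1 = 5. Minimum is 5 at row 3 (w3 leaves); pivot element 1.
Divide row 3 by 1; eliminate column x_3 from the other rows.
After both pivots, the entry at constraint row 2, column w3 is -1.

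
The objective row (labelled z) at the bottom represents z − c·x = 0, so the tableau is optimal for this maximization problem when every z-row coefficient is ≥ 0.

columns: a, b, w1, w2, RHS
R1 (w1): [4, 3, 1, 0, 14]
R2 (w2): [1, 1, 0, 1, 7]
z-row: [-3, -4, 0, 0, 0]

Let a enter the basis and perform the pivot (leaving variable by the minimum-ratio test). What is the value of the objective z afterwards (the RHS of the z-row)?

Ratio test on column a — row 1: 14/4 = 7/2; row 2: 7/1 = 7. Minimum is 7/2 at row 1 (w1 leaves); pivot element 4.
Pivot on row 1; the z-row RHS becomes 0 − (-3)·(7/2) = 21/2.

21/2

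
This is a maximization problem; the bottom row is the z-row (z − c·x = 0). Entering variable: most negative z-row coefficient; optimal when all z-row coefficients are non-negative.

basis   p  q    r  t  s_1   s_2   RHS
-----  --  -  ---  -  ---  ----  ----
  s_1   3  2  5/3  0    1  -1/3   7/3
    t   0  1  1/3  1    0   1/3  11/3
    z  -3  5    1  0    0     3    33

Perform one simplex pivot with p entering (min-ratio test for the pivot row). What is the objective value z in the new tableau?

Ratio test on column p — row 1: (7/3)/3 = 7/9; row 2: entry 0 ≤ 0. Minimum is 7/9 at row 1 (s_1 leaves); pivot element 3.
Pivot on row 1; the z-row RHS becomes 33 − (-3)·(7/9) = 106/3.

106/3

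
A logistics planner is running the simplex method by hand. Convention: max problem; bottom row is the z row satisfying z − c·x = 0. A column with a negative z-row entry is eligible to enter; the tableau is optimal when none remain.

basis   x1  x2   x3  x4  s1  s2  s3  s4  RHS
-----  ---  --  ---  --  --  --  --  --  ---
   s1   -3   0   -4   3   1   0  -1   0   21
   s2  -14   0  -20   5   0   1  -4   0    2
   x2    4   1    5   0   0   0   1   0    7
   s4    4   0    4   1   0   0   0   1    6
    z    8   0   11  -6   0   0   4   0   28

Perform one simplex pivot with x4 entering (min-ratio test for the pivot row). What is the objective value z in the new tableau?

152/5

Ratio test on column x4 — row 1: 21/3 = 7; row 2: 2/5 = 2/5; row 3: entry 0 ≤ 0; row 4: 6/1 = 6. Minimum is 2/5 at row 2 (s2 leaves); pivot element 5.
Pivot on row 2; the z-row RHS becomes 28 − (-6)·(2/5) = 152/5.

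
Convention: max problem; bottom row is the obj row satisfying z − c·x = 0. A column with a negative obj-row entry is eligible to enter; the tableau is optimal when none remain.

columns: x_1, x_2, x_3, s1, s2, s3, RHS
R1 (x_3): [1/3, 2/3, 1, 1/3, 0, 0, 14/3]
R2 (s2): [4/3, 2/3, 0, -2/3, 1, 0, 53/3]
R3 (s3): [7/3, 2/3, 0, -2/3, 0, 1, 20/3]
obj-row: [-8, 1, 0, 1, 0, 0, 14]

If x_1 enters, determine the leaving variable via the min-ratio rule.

Column x_1 entries and ratios — x_3: (14/3)/(1/3) = 14; s2: (53/3)/(4/3) = 53/4; s3: (20/3)/(7/3) = 20/7.
Smallest ratio is 20/7 in the row of s3, so s3 leaves.

s3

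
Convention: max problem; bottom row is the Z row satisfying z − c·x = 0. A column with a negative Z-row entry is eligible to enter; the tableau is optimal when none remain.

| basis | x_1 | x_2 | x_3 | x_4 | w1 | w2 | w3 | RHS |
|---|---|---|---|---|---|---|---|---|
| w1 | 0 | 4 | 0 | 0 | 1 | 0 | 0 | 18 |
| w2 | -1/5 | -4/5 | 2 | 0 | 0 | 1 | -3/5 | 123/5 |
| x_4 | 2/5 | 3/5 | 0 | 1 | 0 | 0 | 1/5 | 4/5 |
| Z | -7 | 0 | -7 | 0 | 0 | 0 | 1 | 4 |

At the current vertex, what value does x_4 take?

x_4 is basic (row 3); its value is the RHS of that row, 4/5.

4/5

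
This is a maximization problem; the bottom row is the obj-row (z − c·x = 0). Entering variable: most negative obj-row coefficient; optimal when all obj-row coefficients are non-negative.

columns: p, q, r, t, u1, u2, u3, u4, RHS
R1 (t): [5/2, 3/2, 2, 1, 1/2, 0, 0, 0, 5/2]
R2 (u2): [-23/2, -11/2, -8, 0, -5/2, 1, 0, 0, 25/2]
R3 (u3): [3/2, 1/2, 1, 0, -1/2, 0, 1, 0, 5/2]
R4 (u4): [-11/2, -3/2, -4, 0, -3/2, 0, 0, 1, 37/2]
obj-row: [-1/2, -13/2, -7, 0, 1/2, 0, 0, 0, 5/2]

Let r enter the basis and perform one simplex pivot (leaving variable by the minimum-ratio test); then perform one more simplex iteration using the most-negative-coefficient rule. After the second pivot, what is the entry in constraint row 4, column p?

Ratio test on column r — row 1: (5/2)/2 = 5/4; row 2: entry -8 ≤ 0; row 3: (5/2)/1 = 5/2; row 4: entry -4 ≤ 0. Minimum is 5/4 at row 1 (t leaves); pivot element 2.
Divide row 1 by 2; eliminate column r from the other rows.
Second iteration: most negative obj-row entry is -5/4 in column q, so q enters.
Ratio test on column q — row 1: (5/4)/(3/4) = 5/3; row 2: (45/2)/(1/2) = 45; row 3: entry -1/4 ≤ 0; row 4: (47/2)/(3/2) = 47/3. Minimum is 5/3 at row 1 (r leaves); pivot element 3/4.
Divide row 1 by 3/4; eliminate column q from the other rows.
After both pivots, the entry at constraint row 4, column p is -3.

-3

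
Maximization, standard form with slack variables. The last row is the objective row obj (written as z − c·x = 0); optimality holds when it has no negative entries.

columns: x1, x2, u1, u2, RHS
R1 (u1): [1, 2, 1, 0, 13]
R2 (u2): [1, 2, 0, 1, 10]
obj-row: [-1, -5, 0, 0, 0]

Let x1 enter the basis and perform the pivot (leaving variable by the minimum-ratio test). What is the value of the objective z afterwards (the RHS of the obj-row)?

10

Ratio test on column x1 — row 1: 13/1 = 13; row 2: 10/1 = 10. Minimum is 10 at row 2 (u2 leaves); pivot element 1.
Pivot on row 2; the obj-row RHS becomes 0 − (-1)·10 = 10.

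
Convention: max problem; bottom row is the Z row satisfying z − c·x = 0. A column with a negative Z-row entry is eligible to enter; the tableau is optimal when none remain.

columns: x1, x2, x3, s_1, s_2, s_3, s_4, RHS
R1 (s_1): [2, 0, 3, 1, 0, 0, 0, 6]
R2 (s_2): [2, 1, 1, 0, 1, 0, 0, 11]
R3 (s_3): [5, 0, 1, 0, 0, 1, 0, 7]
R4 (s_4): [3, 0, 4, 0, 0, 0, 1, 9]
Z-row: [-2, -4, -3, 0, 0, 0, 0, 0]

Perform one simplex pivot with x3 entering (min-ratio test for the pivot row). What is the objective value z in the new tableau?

6

Ratio test on column x3 — row 1: 6/3 = 2; row 2: 11/1 = 11; row 3: 7/1 = 7; row 4: 9/4 = 9/4. Minimum is 2 at row 1 (s_1 leaves); pivot element 3.
Pivot on row 1; the Z-row RHS becomes 0 − (-3)·2 = 6.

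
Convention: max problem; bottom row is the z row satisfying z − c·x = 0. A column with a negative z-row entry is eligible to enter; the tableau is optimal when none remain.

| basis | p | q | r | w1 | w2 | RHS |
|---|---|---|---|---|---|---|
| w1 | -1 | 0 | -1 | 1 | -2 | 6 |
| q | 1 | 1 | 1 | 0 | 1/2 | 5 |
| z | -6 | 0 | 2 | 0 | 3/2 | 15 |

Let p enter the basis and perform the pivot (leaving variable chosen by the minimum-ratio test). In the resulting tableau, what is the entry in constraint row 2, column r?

Ratio test on column p — row 1: entry -1 ≤ 0; row 2: 5/1 = 5. Minimum is 5 at row 2 (q leaves); pivot element 1.
Divide row 2 by 1; eliminate column p from the other rows.
In the new row 2, the r entry is the old entry divided by the pivot: 1/1 = 1.

1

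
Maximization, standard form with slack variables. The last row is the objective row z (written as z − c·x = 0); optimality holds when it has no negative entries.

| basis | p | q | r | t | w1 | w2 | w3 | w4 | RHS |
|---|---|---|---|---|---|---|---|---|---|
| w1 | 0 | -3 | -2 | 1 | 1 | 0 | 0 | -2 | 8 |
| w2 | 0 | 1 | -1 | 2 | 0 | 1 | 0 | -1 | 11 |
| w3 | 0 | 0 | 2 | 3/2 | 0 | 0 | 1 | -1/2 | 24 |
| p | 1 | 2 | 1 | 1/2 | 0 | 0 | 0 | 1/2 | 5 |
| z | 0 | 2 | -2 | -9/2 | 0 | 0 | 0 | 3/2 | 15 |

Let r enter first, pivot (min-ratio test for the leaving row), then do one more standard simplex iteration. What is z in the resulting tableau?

Ratio test on column r — row 1: entry -2 ≤ 0; row 2: entry -1 ≤ 0; row 3: 24/2 = 12; row 4: 5/1 = 5. Minimum is 5 at row 4 (p leaves); pivot element 1.
Pivot on row 4; the z-row RHS becomes 15 − (-2)·5 = 25.
Next entering variable (most negative z-row entry -7/2): t.
Ratio test on column t — row 1: 18/2 = 9; row 2: 16/(5/2) = 32/5; row 3: 14/(1/2) = 28; row 4: 5/(1/2) = 10. Minimum is 32/5 at row 2 (w2 leaves); pivot element 5/2.
After the second pivot the z-row RHS is 25 − (-7/2)·(32/5) = 237/5.

237/5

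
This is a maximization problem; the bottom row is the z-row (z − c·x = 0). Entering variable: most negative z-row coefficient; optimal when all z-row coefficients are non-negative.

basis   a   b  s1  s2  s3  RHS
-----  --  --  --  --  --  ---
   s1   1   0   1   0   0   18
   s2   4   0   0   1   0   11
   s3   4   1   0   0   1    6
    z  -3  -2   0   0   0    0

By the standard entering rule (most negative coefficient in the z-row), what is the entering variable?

Negative z-row entries: a: -3, b: -2.
The most negative is -3 in column a, so a enters.

a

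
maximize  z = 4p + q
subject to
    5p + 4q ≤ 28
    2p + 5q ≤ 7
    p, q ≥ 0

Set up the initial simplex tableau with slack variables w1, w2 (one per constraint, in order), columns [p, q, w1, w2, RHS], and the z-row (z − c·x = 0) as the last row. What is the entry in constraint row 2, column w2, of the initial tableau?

1

Slack w2 belongs to constraint 2; its column is the unit vector e_2, so the entry in row 2 is 1.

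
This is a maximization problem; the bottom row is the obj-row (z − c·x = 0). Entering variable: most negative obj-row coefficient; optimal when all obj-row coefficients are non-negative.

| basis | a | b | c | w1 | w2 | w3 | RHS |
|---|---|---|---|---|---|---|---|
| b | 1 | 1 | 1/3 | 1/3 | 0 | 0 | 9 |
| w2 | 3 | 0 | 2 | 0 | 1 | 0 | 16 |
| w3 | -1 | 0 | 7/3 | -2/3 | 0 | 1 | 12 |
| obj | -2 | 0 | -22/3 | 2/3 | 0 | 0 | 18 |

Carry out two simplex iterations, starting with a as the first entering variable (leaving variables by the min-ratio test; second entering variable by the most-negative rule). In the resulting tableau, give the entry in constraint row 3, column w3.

1/3

Ratio test on column a — row 1: 9/1 = 9; row 2: 16/3 = 16/3; row 3: entry -1 ≤ 0. Minimum is 16/3 at row 2 (w2 leaves); pivot element 3.
Divide row 2 by 3; eliminate column a from the other rows.
Second iteration: most negative obj-row entry is -6 in column c, so c enters.
Ratio test on column c — row 1: entry -1/3 ≤ 0; row 2: (16/3)/(2/3) = 8; row 3: (52/3)/3 = 52/9. Minimum is 52/9 at row 3 (w3 leaves); pivot element 3.
Divide row 3 by 3; eliminate column c from the other rows.
After both pivots, the entry at constraint row 3, column w3 is 1/3.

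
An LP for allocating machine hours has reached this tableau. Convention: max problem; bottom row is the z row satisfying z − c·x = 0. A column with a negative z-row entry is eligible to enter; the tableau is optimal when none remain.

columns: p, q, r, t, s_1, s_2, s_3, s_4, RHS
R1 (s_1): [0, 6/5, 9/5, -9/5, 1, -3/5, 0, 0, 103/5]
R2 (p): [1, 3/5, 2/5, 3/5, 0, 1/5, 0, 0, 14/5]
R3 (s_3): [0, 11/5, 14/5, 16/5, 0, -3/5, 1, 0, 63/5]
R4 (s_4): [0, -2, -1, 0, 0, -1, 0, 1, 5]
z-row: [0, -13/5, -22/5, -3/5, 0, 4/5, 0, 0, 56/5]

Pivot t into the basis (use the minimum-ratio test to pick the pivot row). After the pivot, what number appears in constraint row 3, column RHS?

Ratio test on column t — row 1: entry -9/5 ≤ 0; row 2: (14/5)/(3/5) = 14/3; row 3: (63/5)/(16/5) = 63/16; row 4: entry 0 ≤ 0. Minimum is 63/16 at row 3 (s_3 leaves); pivot element 16/5.
Divide row 3 by 16/5; eliminate column t from the other rows.
In the new row 3, the RHS entry is the old entry divided by the pivot: (63/5)/(16/5) = 63/16.

63/16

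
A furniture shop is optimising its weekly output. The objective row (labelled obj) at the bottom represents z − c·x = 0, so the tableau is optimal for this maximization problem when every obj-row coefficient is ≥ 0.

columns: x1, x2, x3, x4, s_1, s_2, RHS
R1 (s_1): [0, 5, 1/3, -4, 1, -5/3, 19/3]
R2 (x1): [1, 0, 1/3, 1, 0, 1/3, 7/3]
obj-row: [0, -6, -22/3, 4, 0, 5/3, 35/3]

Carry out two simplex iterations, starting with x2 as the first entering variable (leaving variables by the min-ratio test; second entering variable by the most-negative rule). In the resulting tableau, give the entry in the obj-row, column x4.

Ratio test on column x2 — row 1: (19/3)/5 = 19/15; row 2: entry 0 ≤ 0. Minimum is 19/15 at row 1 (s_1 leaves); pivot element 5.
Divide row 1 by 5; eliminate column x2 from the other rows.
Second iteration: most negative obj-row entry is -104/15 in column x3, so x3 enters.
Ratio test on column x3 — row 1: (19/15)/(1/15) = 19; row 2: (7/3)/(1/3) = 7. Minimum is 7 at row 2 (x1 leaves); pivot element 1/3.
Divide row 2 by 1/3; eliminate column x3 from the other rows.
After both pivots, the entry at the obj-row, column x4 is 20.

20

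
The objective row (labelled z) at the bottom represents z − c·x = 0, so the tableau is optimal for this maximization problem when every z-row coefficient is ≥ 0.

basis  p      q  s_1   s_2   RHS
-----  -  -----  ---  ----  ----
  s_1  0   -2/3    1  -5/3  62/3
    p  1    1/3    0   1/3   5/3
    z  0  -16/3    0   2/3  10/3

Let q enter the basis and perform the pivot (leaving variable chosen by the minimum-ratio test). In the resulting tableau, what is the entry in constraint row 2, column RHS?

5

Ratio test on column q — row 1: entry -2/3 ≤ 0; row 2: (5/3)/(1/3) = 5. Minimum is 5 at row 2 (p leaves); pivot element 1/3.
Divide row 2 by 1/3; eliminate column q from the other rows.
In the new row 2, the RHS entry is the old entry divided by the pivot: (5/3)/(1/3) = 5.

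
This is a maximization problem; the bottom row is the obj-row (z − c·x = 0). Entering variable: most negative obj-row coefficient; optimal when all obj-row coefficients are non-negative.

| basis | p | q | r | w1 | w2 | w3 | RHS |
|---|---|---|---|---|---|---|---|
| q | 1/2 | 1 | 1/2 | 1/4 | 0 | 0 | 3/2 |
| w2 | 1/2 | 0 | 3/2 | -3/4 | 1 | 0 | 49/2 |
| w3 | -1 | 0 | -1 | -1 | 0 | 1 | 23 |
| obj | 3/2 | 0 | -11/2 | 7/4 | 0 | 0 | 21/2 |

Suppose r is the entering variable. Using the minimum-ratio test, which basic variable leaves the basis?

Column r entries and ratios — q: (3/2)/(1/2) = 3; w2: (49/2)/(3/2) = 49/3; w3: -1 ≤ 0, skip.
Smallest ratio is 3 in the row of q, so q leaves.

q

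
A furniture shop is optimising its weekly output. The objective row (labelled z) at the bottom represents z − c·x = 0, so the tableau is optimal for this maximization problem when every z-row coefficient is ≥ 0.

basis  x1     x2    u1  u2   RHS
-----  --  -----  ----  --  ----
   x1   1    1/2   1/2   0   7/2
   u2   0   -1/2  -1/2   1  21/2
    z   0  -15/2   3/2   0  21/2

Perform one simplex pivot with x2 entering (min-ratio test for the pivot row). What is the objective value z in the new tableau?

63

Ratio test on column x2 — row 1: (7/2)/(1/2) = 7; row 2: entry -1/2 ≤ 0. Minimum is 7 at row 1 (x1 leaves); pivot element 1/2.
Pivot on row 1; the z-row RHS becomes 21/2 − (-15/2)·7 = 63.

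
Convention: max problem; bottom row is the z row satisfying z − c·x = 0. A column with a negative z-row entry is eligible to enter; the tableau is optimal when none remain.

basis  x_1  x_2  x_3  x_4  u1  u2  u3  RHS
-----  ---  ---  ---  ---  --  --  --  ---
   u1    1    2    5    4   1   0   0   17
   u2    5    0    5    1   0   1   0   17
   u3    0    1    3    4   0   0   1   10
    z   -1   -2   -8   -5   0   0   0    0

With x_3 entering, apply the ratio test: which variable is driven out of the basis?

u3

Column x_3 entries and ratios — u1: 17/5 = 17/5; u2: 17/5 = 17/5; u3: 10/3 = 10/3.
Smallest ratio is 10/3 in the row of u3, so u3 leaves.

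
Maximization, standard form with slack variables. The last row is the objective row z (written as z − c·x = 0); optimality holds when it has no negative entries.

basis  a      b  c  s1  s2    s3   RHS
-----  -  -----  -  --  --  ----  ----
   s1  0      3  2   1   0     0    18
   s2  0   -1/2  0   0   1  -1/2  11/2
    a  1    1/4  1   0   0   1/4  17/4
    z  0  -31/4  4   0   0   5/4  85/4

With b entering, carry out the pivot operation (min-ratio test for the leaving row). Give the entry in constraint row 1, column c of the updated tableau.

Ratio test on column b — row 1: 18/3 = 6; row 2: entry -1/2 ≤ 0; row 3: (17/4)/(1/4) = 17. Minimum is 6 at row 1 (s1 leaves); pivot element 3.
Divide row 1 by 3; eliminate column b from the other rows.
In the new row 1, the c entry is the old entry divided by the pivot: 2/3 = 2/3.

2/3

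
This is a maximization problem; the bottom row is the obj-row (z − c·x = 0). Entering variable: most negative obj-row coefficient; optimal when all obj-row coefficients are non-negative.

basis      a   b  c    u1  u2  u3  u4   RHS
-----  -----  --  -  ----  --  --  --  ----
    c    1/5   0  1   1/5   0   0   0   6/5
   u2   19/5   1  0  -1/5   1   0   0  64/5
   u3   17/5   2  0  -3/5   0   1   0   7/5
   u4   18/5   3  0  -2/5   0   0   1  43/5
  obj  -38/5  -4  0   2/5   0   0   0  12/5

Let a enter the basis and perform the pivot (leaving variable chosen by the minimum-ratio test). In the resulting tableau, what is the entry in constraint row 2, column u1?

Ratio test on column a — row 1: (6/5)/(1/5) = 6; row 2: (64/5)/(19/5) = 64/19; row 3: (7/5)/(17/5) = 7/17; row 4: (43/5)/(18/5) = 43/18. Minimum is 7/17 at row 3 (u3 leaves); pivot element 17/5.
Divide row 3 by 17/5; eliminate column a from the other rows.
Row 2 update in column u1: -1/5 − (19/5)·(-3/17) = 8/17.

8/17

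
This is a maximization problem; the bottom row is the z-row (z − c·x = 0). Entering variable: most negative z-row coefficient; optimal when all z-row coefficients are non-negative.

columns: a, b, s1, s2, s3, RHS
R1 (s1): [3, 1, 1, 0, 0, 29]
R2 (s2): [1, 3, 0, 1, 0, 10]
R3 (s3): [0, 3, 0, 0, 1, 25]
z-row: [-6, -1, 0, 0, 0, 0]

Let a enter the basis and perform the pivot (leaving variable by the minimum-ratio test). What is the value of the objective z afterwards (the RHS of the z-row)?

58

Ratio test on column a — row 1: 29/3 = 29/3; row 2: 10/1 = 10; row 3: entry 0 ≤ 0. Minimum is 29/3 at row 1 (s1 leaves); pivot element 3.
Pivot on row 1; the z-row RHS becomes 0 − (-6)·(29/3) = 58.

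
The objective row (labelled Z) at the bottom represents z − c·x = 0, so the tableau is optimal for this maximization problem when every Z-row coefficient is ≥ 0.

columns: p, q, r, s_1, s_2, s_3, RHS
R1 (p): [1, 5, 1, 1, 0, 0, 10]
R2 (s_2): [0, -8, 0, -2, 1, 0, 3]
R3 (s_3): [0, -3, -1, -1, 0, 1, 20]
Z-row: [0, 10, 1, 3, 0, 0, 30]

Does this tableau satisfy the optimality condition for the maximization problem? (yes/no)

Every Z-row coefficient is ≥ 0, so the tableau is optimal.

yes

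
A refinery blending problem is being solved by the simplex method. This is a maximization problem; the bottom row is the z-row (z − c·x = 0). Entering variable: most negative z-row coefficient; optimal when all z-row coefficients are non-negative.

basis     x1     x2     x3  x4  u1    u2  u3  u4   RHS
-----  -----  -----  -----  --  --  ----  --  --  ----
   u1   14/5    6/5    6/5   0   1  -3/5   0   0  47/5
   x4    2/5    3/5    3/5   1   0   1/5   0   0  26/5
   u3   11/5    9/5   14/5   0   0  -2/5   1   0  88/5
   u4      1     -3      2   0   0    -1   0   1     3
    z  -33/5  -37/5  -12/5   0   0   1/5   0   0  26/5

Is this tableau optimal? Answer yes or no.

no

The z-row has a negative entry -37/5 in column x2, so it is not optimal.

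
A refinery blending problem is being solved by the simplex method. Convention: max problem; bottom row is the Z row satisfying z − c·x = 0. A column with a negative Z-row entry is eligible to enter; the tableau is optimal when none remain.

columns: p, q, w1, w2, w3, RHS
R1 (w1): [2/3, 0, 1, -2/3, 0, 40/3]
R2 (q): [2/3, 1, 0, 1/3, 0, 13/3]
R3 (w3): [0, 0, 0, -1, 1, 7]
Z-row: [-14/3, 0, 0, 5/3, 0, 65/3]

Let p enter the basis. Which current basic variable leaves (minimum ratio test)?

Column p entries and ratios — w1: (40/3)/(2/3) = 20; q: (13/3)/(2/3) = 13/2; w3: 0 ≤ 0, skip.
Smallest ratio is 13/2 in the row of q, so q leaves.

q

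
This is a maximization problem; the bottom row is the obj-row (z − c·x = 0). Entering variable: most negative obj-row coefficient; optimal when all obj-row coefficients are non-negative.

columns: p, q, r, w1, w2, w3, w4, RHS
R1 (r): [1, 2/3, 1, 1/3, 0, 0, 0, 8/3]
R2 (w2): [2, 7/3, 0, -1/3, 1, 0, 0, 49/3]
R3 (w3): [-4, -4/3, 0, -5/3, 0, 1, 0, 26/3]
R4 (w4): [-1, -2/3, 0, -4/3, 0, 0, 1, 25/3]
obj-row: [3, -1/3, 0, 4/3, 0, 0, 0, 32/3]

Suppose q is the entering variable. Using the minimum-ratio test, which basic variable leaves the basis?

r

Column q entries and ratios — r: (8/3)/(2/3) = 4; w2: (49/3)/(7/3) = 7; w3: -4/3 ≤ 0, skip; w4: -2/3 ≤ 0, skip.
Smallest ratio is 4 in the row of r, so r leaves.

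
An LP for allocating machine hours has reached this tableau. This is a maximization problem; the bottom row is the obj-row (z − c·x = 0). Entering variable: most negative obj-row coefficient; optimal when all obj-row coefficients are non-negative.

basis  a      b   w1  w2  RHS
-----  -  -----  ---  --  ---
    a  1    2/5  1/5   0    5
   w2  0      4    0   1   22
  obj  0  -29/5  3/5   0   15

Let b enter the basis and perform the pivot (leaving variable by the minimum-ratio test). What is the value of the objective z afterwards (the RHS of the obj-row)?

Ratio test on column b — row 1: 5/(2/5) = 25/2; row 2: 22/4 = 11/2. Minimum is 11/2 at row 2 (w2 leaves); pivot element 4.
Pivot on row 2; the obj-row RHS becomes 15 − (-29/5)·(11/2) = 469/10.

469/10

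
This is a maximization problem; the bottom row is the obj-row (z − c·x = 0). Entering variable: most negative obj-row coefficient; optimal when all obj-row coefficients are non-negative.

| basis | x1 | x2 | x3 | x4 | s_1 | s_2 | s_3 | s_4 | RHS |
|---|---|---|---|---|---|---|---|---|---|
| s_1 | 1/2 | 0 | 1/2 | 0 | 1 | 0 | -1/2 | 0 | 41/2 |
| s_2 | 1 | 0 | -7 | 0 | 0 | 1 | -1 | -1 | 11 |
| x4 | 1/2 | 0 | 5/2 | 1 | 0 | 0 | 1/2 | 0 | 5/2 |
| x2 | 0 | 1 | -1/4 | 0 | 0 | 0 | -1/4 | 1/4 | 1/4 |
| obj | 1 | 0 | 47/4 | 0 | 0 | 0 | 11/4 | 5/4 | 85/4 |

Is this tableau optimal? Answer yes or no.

Every obj-row coefficient is ≥ 0, so the tableau is optimal.

yes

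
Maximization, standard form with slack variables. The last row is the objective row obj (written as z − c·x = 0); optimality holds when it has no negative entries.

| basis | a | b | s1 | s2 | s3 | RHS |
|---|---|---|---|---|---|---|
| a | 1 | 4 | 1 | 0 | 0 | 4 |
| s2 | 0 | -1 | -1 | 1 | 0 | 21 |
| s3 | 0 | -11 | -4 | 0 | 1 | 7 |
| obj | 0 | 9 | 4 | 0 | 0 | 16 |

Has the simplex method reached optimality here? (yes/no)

yes

Every obj-row coefficient is ≥ 0, so the tableau is optimal.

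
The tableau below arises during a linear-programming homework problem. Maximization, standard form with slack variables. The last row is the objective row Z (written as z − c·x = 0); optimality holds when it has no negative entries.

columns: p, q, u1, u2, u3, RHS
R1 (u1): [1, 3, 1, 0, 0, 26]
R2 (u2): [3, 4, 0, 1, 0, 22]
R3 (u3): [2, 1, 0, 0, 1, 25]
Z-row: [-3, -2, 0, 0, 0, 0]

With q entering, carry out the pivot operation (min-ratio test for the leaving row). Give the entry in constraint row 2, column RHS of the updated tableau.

Ratio test on column q — row 1: 26/3 = 26/3; row 2: 22/4 = 11/2; row 3: 25/1 = 25. Minimum is 11/2 at row 2 (u2 leaves); pivot element 4.
Divide row 2 by 4; eliminate column q from the other rows.
In the new row 2, the RHS entry is the old entry divided by the pivot: 22/4 = 11/2.

11/2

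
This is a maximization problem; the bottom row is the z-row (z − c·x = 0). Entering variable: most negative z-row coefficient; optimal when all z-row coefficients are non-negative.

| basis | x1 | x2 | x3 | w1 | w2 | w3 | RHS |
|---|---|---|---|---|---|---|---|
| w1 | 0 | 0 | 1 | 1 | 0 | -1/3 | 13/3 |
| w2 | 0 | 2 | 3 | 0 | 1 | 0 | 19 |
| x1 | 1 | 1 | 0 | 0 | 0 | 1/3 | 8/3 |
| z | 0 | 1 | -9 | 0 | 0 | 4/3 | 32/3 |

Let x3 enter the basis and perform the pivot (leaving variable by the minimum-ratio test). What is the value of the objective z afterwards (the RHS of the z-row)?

149/3

Ratio test on column x3 — row 1: (13/3)/1 = 13/3; row 2: 19/3 = 19/3; row 3: entry 0 ≤ 0. Minimum is 13/3 at row 1 (w1 leaves); pivot element 1.
Pivot on row 1; the z-row RHS becomes 32/3 − (-9)·(13/3) = 149/3.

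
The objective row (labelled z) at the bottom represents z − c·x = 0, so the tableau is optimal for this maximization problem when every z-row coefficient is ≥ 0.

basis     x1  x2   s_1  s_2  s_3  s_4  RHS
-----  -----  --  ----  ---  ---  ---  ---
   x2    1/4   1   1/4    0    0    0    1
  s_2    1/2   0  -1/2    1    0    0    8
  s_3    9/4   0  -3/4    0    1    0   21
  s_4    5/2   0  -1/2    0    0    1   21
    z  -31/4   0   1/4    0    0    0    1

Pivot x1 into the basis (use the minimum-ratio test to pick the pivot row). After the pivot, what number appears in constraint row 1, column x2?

Ratio test on column x1 — row 1: 1/(1/4) = 4; row 2: 8/(1/2) = 16; row 3: 21/(9/4) = 28/3; row 4: 21/(5/2) = 42/5. Minimum is 4 at row 1 (x2 leaves); pivot element 1/4.
Divide row 1 by 1/4; eliminate column x1 from the other rows.
In the new row 1, the x2 entry is the old entry divided by the pivot: 1/(1/4) = 4.

4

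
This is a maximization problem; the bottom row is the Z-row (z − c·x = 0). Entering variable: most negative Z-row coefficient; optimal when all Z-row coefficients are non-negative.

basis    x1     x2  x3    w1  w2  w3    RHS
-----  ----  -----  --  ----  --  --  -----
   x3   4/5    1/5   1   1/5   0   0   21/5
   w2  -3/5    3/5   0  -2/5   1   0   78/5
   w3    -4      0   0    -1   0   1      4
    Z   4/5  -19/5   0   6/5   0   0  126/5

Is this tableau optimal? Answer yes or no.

The Z-row has a negative entry -19/5 in column x2, so it is not optimal.

no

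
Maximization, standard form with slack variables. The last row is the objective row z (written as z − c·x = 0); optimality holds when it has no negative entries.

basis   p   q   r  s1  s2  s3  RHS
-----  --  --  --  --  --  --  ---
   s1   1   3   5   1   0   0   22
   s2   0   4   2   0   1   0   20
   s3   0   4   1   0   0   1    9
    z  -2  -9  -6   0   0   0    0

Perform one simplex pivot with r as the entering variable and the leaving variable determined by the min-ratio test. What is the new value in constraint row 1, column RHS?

Ratio test on column r — row 1: 22/5 = 22/5; row 2: 20/2 = 10; row 3: 9/1 = 9. Minimum is 22/5 at row 1 (s1 leaves); pivot element 5.
Divide row 1 by 5; eliminate column r from the other rows.
In the new row 1, the RHS entry is the old entry divided by the pivot: 22/5 = 22/5.

22/5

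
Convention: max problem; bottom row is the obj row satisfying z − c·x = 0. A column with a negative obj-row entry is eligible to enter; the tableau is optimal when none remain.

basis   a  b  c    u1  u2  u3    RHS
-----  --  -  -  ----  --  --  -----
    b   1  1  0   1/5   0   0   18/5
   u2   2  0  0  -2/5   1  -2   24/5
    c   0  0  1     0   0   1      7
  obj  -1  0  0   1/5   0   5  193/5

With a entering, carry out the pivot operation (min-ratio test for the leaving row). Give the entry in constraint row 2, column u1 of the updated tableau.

Ratio test on column a — row 1: (18/5)/1 = 18/5; row 2: (24/5)/2 = 12/5; row 3: entry 0 ≤ 0. Minimum is 12/5 at row 2 (u2 leaves); pivot element 2.
Divide row 2 by 2; eliminate column a from the other rows.
In the new row 2, the u1 entry is the old entry divided by the pivot: (-2/5)/2 = -1/5.

-1/5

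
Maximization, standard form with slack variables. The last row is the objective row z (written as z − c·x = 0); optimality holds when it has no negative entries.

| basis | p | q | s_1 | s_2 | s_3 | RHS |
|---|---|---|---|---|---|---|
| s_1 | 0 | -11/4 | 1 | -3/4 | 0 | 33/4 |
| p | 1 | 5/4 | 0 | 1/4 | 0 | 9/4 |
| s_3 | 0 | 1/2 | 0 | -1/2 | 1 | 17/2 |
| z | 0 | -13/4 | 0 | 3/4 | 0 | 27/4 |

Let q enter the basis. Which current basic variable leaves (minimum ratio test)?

p

Column q entries and ratios — s_1: -11/4 ≤ 0, skip; p: (9/4)/(5/4) = 9/5; s_3: (17/2)/(1/2) = 17.
Smallest ratio is 9/5 in the row of p, so p leaves.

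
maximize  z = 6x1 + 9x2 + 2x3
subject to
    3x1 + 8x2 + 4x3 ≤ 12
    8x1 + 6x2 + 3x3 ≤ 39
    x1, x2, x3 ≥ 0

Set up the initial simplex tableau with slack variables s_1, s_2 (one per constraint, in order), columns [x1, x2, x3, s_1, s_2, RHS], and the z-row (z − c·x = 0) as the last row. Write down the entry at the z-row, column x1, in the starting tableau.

The z-row carries the negated objective coefficients: the x1 entry is -6.

-6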